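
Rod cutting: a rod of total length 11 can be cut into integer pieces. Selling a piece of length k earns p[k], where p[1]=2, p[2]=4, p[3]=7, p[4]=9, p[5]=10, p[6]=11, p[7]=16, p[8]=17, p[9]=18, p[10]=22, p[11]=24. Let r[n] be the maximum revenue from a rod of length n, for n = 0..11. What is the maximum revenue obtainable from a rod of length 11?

   n    0    1    2    3    4    5    6    7    8    9   10   11
r[n]    0    2    4    7    9   11   14   16   18   21   23   25

25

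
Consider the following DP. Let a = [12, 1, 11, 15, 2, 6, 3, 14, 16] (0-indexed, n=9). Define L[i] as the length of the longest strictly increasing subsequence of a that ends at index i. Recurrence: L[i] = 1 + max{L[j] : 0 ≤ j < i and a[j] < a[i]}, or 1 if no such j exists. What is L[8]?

5

   i    0    1    2    3    4    5    6    7    8
a[i]   12    1   11   15    2    6    3   14   16
L[i]    1    1    2    3    2    3    3    4    5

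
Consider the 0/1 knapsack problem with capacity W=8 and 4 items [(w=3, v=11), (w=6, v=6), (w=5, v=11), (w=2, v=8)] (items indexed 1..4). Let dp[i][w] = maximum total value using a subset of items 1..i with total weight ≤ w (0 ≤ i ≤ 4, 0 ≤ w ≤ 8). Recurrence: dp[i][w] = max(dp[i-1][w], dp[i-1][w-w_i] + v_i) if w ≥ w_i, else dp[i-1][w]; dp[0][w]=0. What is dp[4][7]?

i\w   0   1   2   3   4   5   6   7   8
  0   0   0   0   0   0   0   0   0   0
  1   0   0   0  11  11  11  11  11  11
  2   0   0   0  11  11  11  11  11  11
  3   0   0   0  11  11  11  11  11  22
  4   0   0   8  11  11  19  19  19  22

19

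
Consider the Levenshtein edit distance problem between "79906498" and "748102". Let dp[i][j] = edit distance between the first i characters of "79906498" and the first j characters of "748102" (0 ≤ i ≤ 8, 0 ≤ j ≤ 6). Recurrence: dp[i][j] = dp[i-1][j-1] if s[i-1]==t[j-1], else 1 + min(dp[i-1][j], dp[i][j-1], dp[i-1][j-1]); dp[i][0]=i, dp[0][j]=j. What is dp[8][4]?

6

   ''  7  4  8  1  0  2
''  0  1  2  3  4  5  6
 7  1  0  1  2  3  4  5
 9  2  1  1  2  3  4  5
 9  3  2  2  2  3  4  5
 0  4  3  3  3  3  3  4
 6  5  4  4  4  4  4  4
 4  6  5  4  5  5  5  5
 9  7  6  5  5  6  6  6
 8  8  7  6  5  6  7  7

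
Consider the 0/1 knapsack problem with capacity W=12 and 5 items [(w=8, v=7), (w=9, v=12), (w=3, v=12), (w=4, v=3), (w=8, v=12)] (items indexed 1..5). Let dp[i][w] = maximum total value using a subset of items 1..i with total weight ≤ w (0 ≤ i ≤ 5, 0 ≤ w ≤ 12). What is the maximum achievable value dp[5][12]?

24

i\w   0   1   2   3   4   5   6   7   8   9  10  11  12
  0   0   0   0   0   0   0   0   0   0   0   0   0   0
  1   0   0   0   0   0   0   0   0   7   7   7   7   7
  2   0   0   0   0   0   0   0   0   7  12  12  12  12
  3   0   0   0  12  12  12  12  12  12  12  12  19  24
  4   0   0   0  12  12  12  12  15  15  15  15  19  24
  5   0   0   0  12  12  12  12  15  15  15  15  24  24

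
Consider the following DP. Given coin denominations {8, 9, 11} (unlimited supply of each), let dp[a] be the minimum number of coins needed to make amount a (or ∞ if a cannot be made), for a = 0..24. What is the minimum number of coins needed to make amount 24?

 a  0  1  2  3  4  5  6  7  8  9 10 11 12 13 14 15 16 17 18 19 20 21 22 23 24
dp  0  -  -  -  -  -  -  -  1  1  -  1  -  -  -  -  2  2  2  2  2  -  2  -  3
(- denotes ∞ / unreachable)

3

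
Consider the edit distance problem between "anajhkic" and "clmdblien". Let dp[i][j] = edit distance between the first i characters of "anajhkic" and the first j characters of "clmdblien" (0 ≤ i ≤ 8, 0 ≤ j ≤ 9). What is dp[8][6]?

8

   ''  c  l  m  d  b  l  i  e  n
''  0  1  2  3  4  5  6  7  8  9
 a  1  1  2  3  4  5  6  7  8  9
 n  2  2  2  3  4  5  6  7  8  8
 a  3  3  3  3  4  5  6  7  8  9
 j  4  4  4  4  4  5  6  7  8  9
 h  5  5  5  5  5  5  6  7  8  9
 k  6  6  6  6  6  6  6  7  8  9
 i  7  7  7  7  7  7  7  6  7  8
 c  8  7  8  8  8  8  8  7  7  8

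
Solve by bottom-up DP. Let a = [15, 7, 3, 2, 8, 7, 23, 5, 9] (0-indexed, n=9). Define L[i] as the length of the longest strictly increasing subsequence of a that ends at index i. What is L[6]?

3

   i    0    1    2    3    4    5    6    7    8
a[i]   15    7    3    2    8    7   23    5    9
L[i]    1    1    1    1    2    2    3    2    3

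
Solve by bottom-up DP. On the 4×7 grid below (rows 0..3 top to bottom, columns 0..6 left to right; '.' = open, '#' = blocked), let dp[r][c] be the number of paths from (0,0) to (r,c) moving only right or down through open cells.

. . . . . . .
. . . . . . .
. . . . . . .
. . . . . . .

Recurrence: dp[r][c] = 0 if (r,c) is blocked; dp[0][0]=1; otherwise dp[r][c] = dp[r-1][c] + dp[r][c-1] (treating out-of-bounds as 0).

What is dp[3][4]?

35

r\c   0   1   2   3   4   5   6
  0   1   1   1   1   1   1   1
  1   1   2   3   4   5   6   7
  2   1   3   6  10  15  21  28
  3   1   4  10  20  35  56  84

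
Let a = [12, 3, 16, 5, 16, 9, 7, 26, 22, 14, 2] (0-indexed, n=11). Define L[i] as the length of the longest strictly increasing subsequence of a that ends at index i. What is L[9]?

   i    0    1    2    3    4    5    6    7    8    9   10
a[i]   12    3   16    5   16    9    7   26   22   14    2
L[i]    1    1    2    2    3    3    3    4    4    4    1

4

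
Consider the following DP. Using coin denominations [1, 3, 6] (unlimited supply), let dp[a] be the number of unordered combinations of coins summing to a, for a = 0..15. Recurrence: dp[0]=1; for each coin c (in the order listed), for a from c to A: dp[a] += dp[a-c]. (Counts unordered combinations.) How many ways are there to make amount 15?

12

after  coin     0     1     2     3     4     5     6     7     8     9    10    11    12    13    14    15
          1     1     1     1     1     1     1     1     1     1     1     1     1     1     1     1     1
          3     1     1     1     2     2     2     3     3     3     4     4     4     5     5     5     6
          6     1     1     1     2     2     2     4     4     4     6     6     6     9     9     9    12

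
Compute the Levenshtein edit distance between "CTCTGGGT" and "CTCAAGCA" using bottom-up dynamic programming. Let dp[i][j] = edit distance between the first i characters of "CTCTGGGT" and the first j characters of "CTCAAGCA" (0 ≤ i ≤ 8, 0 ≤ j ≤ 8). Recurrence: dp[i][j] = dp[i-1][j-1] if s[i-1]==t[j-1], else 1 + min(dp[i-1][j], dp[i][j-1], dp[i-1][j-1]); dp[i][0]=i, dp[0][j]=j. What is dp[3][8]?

5

   ''  C  T  C  A  A  G  C  A
''  0  1  2  3  4  5  6  7  8
 C  1  0  1  2  3  4  5  6  7
 T  2  1  0  1  2  3  4  5  6
 C  3  2  1  0  1  2  3  4  5
 T  4  3  2  1  1  2  3  4  5
 G  5  4  3  2  2  2  2  3  4
 G  6  5  4  3  3  3  2  3  4
 G  7  6  5  4  4  4  3  3  4
 T  8  7  6  5  5  5  4  4  4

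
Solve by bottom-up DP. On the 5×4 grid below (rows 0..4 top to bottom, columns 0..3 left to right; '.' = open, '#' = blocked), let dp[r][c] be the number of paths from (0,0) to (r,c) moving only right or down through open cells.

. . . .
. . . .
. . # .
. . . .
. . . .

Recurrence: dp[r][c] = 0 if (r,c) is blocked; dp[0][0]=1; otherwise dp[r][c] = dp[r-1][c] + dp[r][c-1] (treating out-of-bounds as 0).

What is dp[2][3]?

r\c   0   1   2   3
  0   1   1   1   1
  1   1   2   3   4
  2   1   3   0   4
  3   1   4   4   8
  4   1   5   9  17

4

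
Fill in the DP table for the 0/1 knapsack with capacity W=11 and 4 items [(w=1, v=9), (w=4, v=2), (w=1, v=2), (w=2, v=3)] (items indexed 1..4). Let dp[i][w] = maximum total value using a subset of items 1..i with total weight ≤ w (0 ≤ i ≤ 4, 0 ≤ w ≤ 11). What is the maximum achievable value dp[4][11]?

16

i\w   0   1   2   3   4   5   6   7   8   9  10  11
  0   0   0   0   0   0   0   0   0   0   0   0   0
  1   0   9   9   9   9   9   9   9   9   9   9   9
  2   0   9   9   9   9  11  11  11  11  11  11  11
  3   0   9  11  11  11  11  13  13  13  13  13  13
  4   0   9  11  12  14  14  14  14  16  16  16  16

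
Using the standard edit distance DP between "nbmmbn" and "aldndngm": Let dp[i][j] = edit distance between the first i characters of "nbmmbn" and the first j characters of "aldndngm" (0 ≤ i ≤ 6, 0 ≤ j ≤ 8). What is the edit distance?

   ''  a  l  d  n  d  n  g  m
''  0  1  2  3  4  5  6  7  8
 n  1  1  2  3  3  4  5  6  7
 b  2  2  2  3  4  4  5  6  7
 m  3  3  3  3  4  5  5  6  6
 m  4  4  4  4  4  5  6  6  6
 b  5  5  5  5  5  5  6  7  7
 n  6  6  6  6  5  6  5  6  7

7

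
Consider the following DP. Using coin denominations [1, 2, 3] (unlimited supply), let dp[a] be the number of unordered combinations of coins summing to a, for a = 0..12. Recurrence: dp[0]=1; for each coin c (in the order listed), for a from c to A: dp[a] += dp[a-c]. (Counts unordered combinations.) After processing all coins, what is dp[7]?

8

after  coin     0     1     2     3     4     5     6     7     8     9    10    11    12
          1     1     1     1     1     1     1     1     1     1     1     1     1     1
          2     1     1     2     2     3     3     4     4     5     5     6     6     7
          3     1     1     2     3     4     5     7     8    10    12    14    16    19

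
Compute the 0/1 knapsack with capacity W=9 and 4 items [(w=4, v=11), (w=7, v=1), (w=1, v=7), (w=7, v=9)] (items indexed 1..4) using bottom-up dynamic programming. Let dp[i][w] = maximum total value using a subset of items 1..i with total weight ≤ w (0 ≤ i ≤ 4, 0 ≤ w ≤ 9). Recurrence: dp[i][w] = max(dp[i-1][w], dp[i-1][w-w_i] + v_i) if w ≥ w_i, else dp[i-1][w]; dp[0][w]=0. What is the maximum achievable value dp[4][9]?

18

i\w   0   1   2   3   4   5   6   7   8   9
  0   0   0   0   0   0   0   0   0   0   0
  1   0   0   0   0  11  11  11  11  11  11
  2   0   0   0   0  11  11  11  11  11  11
  3   0   7   7   7  11  18  18  18  18  18
  4   0   7   7   7  11  18  18  18  18  18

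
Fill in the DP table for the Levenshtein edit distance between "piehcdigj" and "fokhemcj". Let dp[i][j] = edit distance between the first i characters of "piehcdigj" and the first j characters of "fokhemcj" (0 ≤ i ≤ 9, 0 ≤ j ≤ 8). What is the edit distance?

7

   ''  f  o  k  h  e  m  c  j
''  0  1  2  3  4  5  6  7  8
 p  1  1  2  3  4  5  6  7  8
 i  2  2  2  3  4  5  6  7  8
 e  3  3  3  3  4  4  5  6  7
 h  4  4  4  4  3  4  5  6  7
 c  5  5  5  5  4  4  5  5  6
 d  6  6  6  6  5  5  5  6  6
 i  7  7  7  7  6  6  6  6  7
 g  8  8  8  8  7  7  7  7  7
 j  9  9  9  9  8  8  8  8  7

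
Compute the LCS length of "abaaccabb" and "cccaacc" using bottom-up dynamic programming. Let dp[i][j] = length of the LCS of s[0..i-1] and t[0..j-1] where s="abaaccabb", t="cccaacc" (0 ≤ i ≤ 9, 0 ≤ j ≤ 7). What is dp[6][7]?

4

   ''  c  c  c  a  a  c  c
''  0  0  0  0  0  0  0  0
 a  0  0  0  0  1  1  1  1
 b  0  0  0  0  1  1  1  1
 a  0  0  0  0  1  2  2  2
 a  0  0  0  0  1  2  2  2
 c  0  1  1  1  1  2  3  3
 c  0  1  2  2  2  2  3  4
 a  0  1  2  2  3  3  3  4
 b  0  1  2  2  3  3  3  4
 b  0  1  2  2  3  3  3  4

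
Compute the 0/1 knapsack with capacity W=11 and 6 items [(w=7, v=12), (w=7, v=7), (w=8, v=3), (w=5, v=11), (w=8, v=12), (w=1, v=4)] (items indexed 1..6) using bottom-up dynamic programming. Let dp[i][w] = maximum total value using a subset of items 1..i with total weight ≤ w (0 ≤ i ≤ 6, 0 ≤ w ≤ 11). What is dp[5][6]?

i\w   0   1   2   3   4   5   6   7   8   9  10  11
  0   0   0   0   0   0   0   0   0   0   0   0   0
  1   0   0   0   0   0   0   0  12  12  12  12  12
  2   0   0   0   0   0   0   0  12  12  12  12  12
  3   0   0   0   0   0   0   0  12  12  12  12  12
  4   0   0   0   0   0  11  11  12  12  12  12  12
  5   0   0   0   0   0  11  11  12  12  12  12  12
  6   0   4   4   4   4  11  15  15  16  16  16  16

11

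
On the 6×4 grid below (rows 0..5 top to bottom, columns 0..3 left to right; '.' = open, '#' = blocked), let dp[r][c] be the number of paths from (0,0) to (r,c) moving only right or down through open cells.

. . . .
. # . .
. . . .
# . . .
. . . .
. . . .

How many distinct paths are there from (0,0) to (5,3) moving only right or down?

16

r\c   0   1   2   3
  0   1   1   1   1
  1   1   0   1   2
  2   1   1   2   4
  3   0   1   3   7
  4   0   1   4  11
  5   0   1   5  16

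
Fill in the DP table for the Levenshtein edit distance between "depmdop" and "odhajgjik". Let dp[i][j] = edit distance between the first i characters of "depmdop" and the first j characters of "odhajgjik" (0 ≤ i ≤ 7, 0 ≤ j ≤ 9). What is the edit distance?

   ''  o  d  h  a  j  g  j  i  k
''  0  1  2  3  4  5  6  7  8  9
 d  1  1  1  2  3  4  5  6  7  8
 e  2  2  2  2  3  4  5  6  7  8
 p  3  3  3  3  3  4  5  6  7  8
 m  4  4  4  4  4  4  5  6  7  8
 d  5  5  4  5  5  5  5  6  7  8
 o  6  5  5  5  6  6  6  6  7  8
 p  7  6  6  6  6  7  7  7  7  8

8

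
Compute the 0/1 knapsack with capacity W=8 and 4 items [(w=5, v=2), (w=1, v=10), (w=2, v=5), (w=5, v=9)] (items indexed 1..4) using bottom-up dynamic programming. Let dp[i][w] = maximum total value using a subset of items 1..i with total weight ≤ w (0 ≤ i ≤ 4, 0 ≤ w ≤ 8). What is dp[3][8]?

17

i\w   0   1   2   3   4   5   6   7   8
  0   0   0   0   0   0   0   0   0   0
  1   0   0   0   0   0   2   2   2   2
  2   0  10  10  10  10  10  12  12  12
  3   0  10  10  15  15  15  15  15  17
  4   0  10  10  15  15  15  19  19  24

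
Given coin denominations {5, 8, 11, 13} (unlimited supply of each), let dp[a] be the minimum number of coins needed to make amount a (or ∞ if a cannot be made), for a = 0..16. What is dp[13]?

1

 a  0  1  2  3  4  5  6  7  8  9 10 11 12 13 14 15 16
dp  0  -  -  -  -  1  -  -  1  -  2  1  -  1  -  3  2
(- denotes ∞ / unreachable)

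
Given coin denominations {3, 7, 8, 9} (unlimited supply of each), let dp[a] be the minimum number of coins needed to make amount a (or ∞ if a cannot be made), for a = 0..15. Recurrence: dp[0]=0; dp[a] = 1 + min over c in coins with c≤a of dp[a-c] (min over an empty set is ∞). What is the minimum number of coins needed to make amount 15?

 a  0  1  2  3  4  5  6  7  8  9 10 11 12 13 14 15
dp  0  -  -  1  -  -  2  1  1  1  2  2  2  3  2  2
(- denotes ∞ / unreachable)

2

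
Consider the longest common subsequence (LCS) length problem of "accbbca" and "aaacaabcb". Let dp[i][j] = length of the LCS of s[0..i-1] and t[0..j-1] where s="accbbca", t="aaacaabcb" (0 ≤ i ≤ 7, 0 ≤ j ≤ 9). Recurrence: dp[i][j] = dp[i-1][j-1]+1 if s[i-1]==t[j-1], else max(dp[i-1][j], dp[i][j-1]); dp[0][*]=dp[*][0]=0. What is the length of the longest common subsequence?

4

   ''  a  a  a  c  a  a  b  c  b
''  0  0  0  0  0  0  0  0  0  0
 a  0  1  1  1  1  1  1  1  1  1
 c  0  1  1  1  2  2  2  2  2  2
 c  0  1  1  1  2  2  2  2  3  3
 b  0  1  1  1  2  2  2  3  3  4
 b  0  1  1  1  2  2  2  3  3  4
 c  0  1  1  1  2  2  2  3  4  4
 a  0  1  2  2  2  3  3  3  4  4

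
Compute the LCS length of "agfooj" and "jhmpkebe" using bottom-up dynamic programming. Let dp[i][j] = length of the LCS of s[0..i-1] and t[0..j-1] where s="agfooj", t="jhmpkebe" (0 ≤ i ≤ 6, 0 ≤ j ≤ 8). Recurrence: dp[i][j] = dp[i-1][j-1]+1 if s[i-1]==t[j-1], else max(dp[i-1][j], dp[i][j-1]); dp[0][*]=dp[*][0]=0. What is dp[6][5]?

   ''  j  h  m  p  k  e  b  e
''  0  0  0  0  0  0  0  0  0
 a  0  0  0  0  0  0  0  0  0
 g  0  0  0  0  0  0  0  0  0
 f  0  0  0  0  0  0  0  0  0
 o  0  0  0  0  0  0  0  0  0
 o  0  0  0  0  0  0  0  0  0
 j  0  1  1  1  1  1  1  1  1

1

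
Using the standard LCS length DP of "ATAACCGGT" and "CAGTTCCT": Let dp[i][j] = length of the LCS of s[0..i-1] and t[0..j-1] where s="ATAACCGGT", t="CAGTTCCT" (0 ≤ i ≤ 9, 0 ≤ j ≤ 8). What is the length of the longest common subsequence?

   ''  C  A  G  T  T  C  C  T
''  0  0  0  0  0  0  0  0  0
 A  0  0  1  1  1  1  1  1  1
 T  0  0  1  1  2  2  2  2  2
 A  0  0  1  1  2  2  2  2  2
 A  0  0  1  1  2  2  2  2  2
 C  0  1  1  1  2  2  3  3  3
 C  0  1  1  1  2  2  3  4  4
 G  0  1  1  2  2  2  3  4  4
 G  0  1  1  2  2  2  3  4  4
 T  0  1  1  2  3  3  3  4  5

5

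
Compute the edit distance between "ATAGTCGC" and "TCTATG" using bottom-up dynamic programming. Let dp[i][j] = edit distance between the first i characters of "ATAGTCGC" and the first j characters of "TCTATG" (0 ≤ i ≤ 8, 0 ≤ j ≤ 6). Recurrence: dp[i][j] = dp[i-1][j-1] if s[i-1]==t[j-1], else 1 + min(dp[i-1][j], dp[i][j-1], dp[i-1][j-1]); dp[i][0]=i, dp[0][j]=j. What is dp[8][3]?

   ''  T  C  T  A  T  G
''  0  1  2  3  4  5  6
 A  1  1  2  3  3  4  5
 T  2  1  2  2  3  3  4
 A  3  2  2  3  2  3  4
 G  4  3  3  3  3  3  3
 T  5  4  4  3  4  3  4
 C  6  5  4  4  4  4  4
 G  7  6  5  5  5  5  4
 C  8  7  6  6  6  6  5

6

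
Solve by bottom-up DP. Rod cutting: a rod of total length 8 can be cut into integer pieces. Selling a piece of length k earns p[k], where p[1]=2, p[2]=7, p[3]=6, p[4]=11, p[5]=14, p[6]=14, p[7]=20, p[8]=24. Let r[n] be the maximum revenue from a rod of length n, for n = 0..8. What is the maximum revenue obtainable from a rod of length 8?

   n    0    1    2    3    4    5    6    7    8
r[n]    0    2    7    9   14   16   21   23   28

28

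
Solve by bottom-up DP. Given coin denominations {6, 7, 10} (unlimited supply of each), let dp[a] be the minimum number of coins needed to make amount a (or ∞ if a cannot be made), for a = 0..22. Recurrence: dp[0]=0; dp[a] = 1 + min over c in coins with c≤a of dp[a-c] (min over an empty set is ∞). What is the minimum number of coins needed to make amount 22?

 a  0  1  2  3  4  5  6  7  8  9 10 11 12 13 14 15 16 17 18 19 20 21 22
dp  0  -  -  -  -  -  1  1  -  -  1  -  2  2  2  -  2  2  3  3  2  3  3
(- denotes ∞ / unreachable)

3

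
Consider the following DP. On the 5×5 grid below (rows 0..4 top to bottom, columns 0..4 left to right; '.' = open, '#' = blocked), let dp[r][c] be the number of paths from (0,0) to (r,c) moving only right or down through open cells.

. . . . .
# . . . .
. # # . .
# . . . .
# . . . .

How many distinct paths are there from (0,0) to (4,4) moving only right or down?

r\c   0   1   2   3   4
  0   1   1   1   1   1
  1   0   1   2   3   4
  2   0   0   0   3   7
  3   0   0   0   3  10
  4   0   0   0   3  13

13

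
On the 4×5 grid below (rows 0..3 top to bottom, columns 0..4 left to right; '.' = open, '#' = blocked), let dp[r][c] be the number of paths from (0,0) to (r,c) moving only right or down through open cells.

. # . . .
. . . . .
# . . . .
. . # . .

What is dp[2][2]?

2

r\c   0   1   2   3   4
  0   1   0   0   0   0
  1   1   1   1   1   1
  2   0   1   2   3   4
  3   0   1   0   3   7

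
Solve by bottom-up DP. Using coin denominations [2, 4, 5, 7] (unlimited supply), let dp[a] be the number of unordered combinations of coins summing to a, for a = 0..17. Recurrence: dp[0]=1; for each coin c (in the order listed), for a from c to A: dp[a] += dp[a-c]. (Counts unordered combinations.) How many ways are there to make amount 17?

9

after  coin     0     1     2     3     4     5     6     7     8     9    10    11    12    13    14    15    16    17
          2     1     0     1     0     1     0     1     0     1     0     1     0     1     0     1     0     1     0
          4     1     0     1     0     2     0     2     0     3     0     3     0     4     0     4     0     5     0
          5     1     0     1     0     2     1     2     1     3     2     4     2     5     3     6     4     7     5
          7     1     0     1     0     2     1     2     2     3     3     4     4     6     5     8     7    10     9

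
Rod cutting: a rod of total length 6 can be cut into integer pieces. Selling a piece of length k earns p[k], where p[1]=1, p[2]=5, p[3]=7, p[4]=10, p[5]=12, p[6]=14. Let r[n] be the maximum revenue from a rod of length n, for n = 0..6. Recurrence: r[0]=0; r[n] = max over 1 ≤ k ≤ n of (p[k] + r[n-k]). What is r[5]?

12

   n    0    1    2    3    4    5    6
r[n]    0    1    5    7   10   12   15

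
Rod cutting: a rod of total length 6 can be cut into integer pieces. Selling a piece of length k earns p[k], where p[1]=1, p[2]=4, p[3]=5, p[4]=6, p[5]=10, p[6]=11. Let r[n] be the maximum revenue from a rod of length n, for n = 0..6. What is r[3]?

   n    0    1    2    3    4    5    6
r[n]    0    1    4    5    8   10   12

5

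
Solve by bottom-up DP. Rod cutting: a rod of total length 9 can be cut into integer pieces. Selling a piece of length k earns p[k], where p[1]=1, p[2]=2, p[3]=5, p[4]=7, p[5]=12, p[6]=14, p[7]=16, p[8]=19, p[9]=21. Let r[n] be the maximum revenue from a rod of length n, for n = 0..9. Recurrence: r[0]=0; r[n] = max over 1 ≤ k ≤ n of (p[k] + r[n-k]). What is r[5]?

12

   n    0    1    2    3    4    5    6    7    8    9
r[n]    0    1    2    5    7   12   14   16   19   21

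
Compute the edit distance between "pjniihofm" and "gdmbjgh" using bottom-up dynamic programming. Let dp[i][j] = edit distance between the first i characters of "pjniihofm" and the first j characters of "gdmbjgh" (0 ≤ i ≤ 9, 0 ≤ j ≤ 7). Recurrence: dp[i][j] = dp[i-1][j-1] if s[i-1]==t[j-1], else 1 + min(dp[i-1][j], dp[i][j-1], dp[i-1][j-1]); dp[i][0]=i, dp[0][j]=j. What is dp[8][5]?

   ''  g  d  m  b  j  g  h
''  0  1  2  3  4  5  6  7
 p  1  1  2  3  4  5  6  7
 j  2  2  2  3  4  4  5  6
 n  3  3  3  3  4  5  5  6
 i  4  4  4  4  4  5  6  6
 i  5  5  5  5  5  5  6  7
 h  6  6  6  6  6  6  6  6
 o  7  7  7  7  7  7  7  7
 f  8  8  8  8  8  8  8  8
 m  9  9  9  8  9  9  9  9

8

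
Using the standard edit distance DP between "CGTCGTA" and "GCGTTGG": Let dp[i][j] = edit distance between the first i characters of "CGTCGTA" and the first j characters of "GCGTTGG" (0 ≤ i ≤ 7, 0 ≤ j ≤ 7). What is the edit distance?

   ''  G  C  G  T  T  G  G
''  0  1  2  3  4  5  6  7
 C  1  1  1  2  3  4  5  6
 G  2  1  2  1  2  3  4  5
 T  3  2  2  2  1  2  3  4
 C  4  3  2  3  2  2  3  4
 G  5  4  3  2  3  3  2  3
 T  6  5  4  3  2  3  3  3
 A  7  6  5  4  3  3  4  4

4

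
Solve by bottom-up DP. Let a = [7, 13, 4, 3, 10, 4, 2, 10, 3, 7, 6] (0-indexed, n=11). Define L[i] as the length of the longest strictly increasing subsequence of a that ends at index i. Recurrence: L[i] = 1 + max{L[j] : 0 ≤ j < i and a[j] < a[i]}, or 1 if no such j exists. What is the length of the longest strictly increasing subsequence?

   i    0    1    2    3    4    5    6    7    8    9   10
a[i]    7   13    4    3   10    4    2   10    3    7    6
L[i]    1    2    1    1    2    2    1    3    2    3    3

3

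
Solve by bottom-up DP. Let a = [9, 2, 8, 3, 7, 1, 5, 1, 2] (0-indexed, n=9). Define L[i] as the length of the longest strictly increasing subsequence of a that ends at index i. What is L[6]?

   i    0    1    2    3    4    5    6    7    8
a[i]    9    2    8    3    7    1    5    1    2
L[i]    1    1    2    2    3    1    3    1    2

3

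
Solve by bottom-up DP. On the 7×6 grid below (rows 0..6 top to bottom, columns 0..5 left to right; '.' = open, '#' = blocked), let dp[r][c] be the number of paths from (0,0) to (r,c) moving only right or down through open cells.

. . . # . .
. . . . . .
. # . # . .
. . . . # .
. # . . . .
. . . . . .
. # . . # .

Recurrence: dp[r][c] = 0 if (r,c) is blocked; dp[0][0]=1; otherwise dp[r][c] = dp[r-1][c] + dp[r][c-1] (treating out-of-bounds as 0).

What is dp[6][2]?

r\c   0   1   2   3   4   5
  0   1   1   1   0   0   0
  1   1   2   3   3   3   3
  2   1   0   3   0   3   6
  3   1   1   4   4   0   6
  4   1   0   4   8   8  14
  5   1   1   5  13  21  35
  6   1   0   5  18   0  35

5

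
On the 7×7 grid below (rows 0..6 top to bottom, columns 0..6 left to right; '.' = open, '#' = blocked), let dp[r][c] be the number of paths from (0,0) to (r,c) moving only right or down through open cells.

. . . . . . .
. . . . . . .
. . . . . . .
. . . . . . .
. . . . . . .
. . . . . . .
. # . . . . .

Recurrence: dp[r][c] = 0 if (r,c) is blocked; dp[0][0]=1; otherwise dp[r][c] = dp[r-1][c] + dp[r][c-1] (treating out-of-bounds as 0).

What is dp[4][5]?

r\c   0   1   2   3   4   5   6
  0   1   1   1   1   1   1   1
  1   1   2   3   4   5   6   7
  2   1   3   6  10  15  21  28
  3   1   4  10  20  35  56  84
  4   1   5  15  35  70 126 210
  5   1   6  21  56 126 252 462
  6   1   0  21  77 203 455 917

126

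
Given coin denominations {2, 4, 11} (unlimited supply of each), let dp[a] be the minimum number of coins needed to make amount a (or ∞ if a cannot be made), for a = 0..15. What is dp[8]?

2

 a  0  1  2  3  4  5  6  7  8  9 10 11 12 13 14 15
dp  0  -  1  -  1  -  2  -  2  -  3  1  3  2  4  2
(- denotes ∞ / unreachable)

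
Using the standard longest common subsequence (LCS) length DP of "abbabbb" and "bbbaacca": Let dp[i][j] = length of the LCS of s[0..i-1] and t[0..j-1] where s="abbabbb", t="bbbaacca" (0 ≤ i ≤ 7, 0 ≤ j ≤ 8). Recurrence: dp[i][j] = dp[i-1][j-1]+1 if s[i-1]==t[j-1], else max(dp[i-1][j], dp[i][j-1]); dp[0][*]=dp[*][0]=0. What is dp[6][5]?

3

   ''  b  b  b  a  a  c  c  a
''  0  0  0  0  0  0  0  0  0
 a  0  0  0  0  1  1  1  1  1
 b  0  1  1  1  1  1  1  1  1
 b  0  1  2  2  2  2  2  2  2
 a  0  1  2  2  3  3  3  3  3
 b  0  1  2  3  3  3  3  3  3
 b  0  1  2  3  3  3  3  3  3
 b  0  1  2  3  3  3  3  3  3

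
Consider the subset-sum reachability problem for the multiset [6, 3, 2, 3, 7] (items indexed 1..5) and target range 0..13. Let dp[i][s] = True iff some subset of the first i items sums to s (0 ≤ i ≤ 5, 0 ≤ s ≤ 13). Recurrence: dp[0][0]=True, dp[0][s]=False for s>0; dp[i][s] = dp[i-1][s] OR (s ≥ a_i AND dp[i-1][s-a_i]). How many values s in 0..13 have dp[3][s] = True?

i\s   0   1   2   3   4   5   6   7   8   9  10  11  12  13
  0   T   F   F   F   F   F   F   F   F   F   F   F   F   F
  1   T   F   F   F   F   F   T   F   F   F   F   F   F   F
  2   T   F   F   T   F   F   T   F   F   T   F   F   F   F
  3   T   F   T   T   F   T   T   F   T   T   F   T   F   F
  4   T   F   T   T   F   T   T   F   T   T   F   T   T   F
  5   T   F   T   T   F   T   T   T   T   T   T   T   T   T

8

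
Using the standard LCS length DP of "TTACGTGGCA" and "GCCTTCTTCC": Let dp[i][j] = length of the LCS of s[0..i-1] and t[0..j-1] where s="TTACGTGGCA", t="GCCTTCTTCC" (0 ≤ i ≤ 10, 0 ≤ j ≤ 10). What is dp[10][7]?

   ''  G  C  C  T  T  C  T  T  C  C
''  0  0  0  0  0  0  0  0  0  0  0
 T  0  0  0  0  1  1  1  1  1  1  1
 T  0  0  0  0  1  2  2  2  2  2  2
 A  0  0  0  0  1  2  2  2  2  2  2
 C  0  0  1  1  1  2  3  3  3  3  3
 G  0  1  1  1  1  2  3  3  3  3  3
 T  0  1  1  1  2  2  3  4  4  4  4
 G  0  1  1  1  2  2  3  4  4  4  4
 G  0  1  1  1  2  2  3  4  4  4  4
 C  0  1  2  2  2  2  3  4  4  5  5
 A  0  1  2  2  2  2  3  4  4  5  5

4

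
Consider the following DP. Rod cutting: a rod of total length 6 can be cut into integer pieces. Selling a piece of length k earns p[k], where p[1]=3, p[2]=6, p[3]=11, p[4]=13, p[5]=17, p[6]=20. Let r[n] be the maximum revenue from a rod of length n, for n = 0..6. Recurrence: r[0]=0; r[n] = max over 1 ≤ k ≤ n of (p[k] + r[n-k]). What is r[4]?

14

   n    0    1    2    3    4    5    6
r[n]    0    3    6   11   14   17   22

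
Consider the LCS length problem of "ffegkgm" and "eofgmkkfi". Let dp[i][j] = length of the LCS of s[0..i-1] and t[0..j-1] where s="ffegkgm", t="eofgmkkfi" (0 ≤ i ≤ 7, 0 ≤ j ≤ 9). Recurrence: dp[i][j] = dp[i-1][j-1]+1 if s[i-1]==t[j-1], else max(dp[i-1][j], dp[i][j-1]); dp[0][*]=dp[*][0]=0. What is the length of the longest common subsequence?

3

   ''  e  o  f  g  m  k  k  f  i
''  0  0  0  0  0  0  0  0  0  0
 f  0  0  0  1  1  1  1  1  1  1
 f  0  0  0  1  1  1  1  1  2  2
 e  0  1  1  1  1  1  1  1  2  2
 g  0  1  1  1  2  2  2  2  2  2
 k  0  1  1  1  2  2  3  3  3  3
 g  0  1  1  1  2  2  3  3  3  3
 m  0  1  1  1  2  3  3  3  3  3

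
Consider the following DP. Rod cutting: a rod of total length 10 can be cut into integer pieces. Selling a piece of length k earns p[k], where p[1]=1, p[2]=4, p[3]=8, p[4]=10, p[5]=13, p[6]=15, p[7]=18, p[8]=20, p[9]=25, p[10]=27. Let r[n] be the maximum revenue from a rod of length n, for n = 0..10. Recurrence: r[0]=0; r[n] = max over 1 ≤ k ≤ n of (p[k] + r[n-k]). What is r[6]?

16

   n    0    1    2    3    4    5    6    7    8    9   10
r[n]    0    1    4    8   10   13   16   18   21   25   27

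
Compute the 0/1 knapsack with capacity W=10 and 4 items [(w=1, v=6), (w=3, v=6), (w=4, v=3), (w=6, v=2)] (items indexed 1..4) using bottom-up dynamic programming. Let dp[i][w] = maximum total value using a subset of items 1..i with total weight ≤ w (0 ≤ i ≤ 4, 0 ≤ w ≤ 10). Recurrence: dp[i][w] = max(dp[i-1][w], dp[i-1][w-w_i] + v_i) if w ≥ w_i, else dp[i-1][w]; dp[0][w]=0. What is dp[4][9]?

i\w   0   1   2   3   4   5   6   7   8   9  10
  0   0   0   0   0   0   0   0   0   0   0   0
  1   0   6   6   6   6   6   6   6   6   6   6
  2   0   6   6   6  12  12  12  12  12  12  12
  3   0   6   6   6  12  12  12  12  15  15  15
  4   0   6   6   6  12  12  12  12  15  15  15

15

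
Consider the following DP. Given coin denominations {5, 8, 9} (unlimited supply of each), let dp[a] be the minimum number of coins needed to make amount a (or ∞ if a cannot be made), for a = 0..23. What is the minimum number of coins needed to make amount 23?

 a  0  1  2  3  4  5  6  7  8  9 10 11 12 13 14 15 16 17 18 19 20 21 22 23
dp  0  -  -  -  -  1  -  -  1  1  2  -  -  2  2  3  2  2  2  3  4  3  3  3
(- denotes ∞ / unreachable)

3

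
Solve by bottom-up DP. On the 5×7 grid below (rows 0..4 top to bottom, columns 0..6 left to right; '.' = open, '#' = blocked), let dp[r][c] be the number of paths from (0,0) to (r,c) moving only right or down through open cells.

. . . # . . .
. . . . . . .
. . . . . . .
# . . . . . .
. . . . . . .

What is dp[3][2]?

r\c   0   1   2   3   4   5   6
  0   1   1   1   0   0   0   0
  1   1   2   3   3   3   3   3
  2   1   3   6   9  12  15  18
  3   0   3   9  18  30  45  63
  4   0   3  12  30  60 105 168

9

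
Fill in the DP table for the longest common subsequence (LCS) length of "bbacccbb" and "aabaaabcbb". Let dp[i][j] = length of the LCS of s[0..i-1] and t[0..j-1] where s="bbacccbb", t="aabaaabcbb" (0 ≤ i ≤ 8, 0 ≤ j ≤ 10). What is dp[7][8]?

3

   ''  a  a  b  a  a  a  b  c  b  b
''  0  0  0  0  0  0  0  0  0  0  0
 b  0  0  0  1  1  1  1  1  1  1  1
 b  0  0  0  1  1  1  1  2  2  2  2
 a  0  1  1  1  2  2  2  2  2  2  2
 c  0  1  1  1  2  2  2  2  3  3  3
 c  0  1  1  1  2  2  2  2  3  3  3
 c  0  1  1  1  2  2  2  2  3  3  3
 b  0  1  1  2  2  2  2  3  3  4  4
 b  0  1  1  2  2  2  2  3  3  4  5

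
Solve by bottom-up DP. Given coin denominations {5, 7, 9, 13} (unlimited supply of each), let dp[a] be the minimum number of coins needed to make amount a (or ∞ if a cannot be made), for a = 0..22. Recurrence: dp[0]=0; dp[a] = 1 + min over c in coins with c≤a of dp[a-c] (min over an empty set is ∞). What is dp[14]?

 a  0  1  2  3  4  5  6  7  8  9 10 11 12 13 14 15 16 17 18 19 20 21 22
dp  0  -  -  -  -  1  -  1  -  1  2  -  2  1  2  3  2  3  2  3  2  3  2
(- denotes ∞ / unreachable)

2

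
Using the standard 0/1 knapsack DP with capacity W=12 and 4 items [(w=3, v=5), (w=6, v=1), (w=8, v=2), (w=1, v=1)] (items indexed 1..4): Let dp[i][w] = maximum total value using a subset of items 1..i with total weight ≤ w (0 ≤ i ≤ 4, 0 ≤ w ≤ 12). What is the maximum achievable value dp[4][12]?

8

i\w   0   1   2   3   4   5   6   7   8   9  10  11  12
  0   0   0   0   0   0   0   0   0   0   0   0   0   0
  1   0   0   0   5   5   5   5   5   5   5   5   5   5
  2   0   0   0   5   5   5   5   5   5   6   6   6   6
  3   0   0   0   5   5   5   5   5   5   6   6   7   7
  4   0   1   1   5   6   6   6   6   6   6   7   7   8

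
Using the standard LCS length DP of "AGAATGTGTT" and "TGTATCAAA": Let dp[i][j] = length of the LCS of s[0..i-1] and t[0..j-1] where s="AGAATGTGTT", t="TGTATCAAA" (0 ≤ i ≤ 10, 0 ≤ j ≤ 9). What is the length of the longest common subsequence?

   ''  T  G  T  A  T  C  A  A  A
''  0  0  0  0  0  0  0  0  0  0
 A  0  0  0  0  1  1  1  1  1  1
 G  0  0  1  1  1  1  1  1  1  1
 A  0  0  1  1  2  2  2  2  2  2
 A  0  0  1  1  2  2  2  3  3  3
 T  0  1  1  2  2  3  3  3  3  3
 G  0  1  2  2  2  3  3  3  3  3
 T  0  1  2  3  3  3  3  3  3  3
 G  0  1  2  3  3  3  3  3  3  3
 T  0  1  2  3  3  4  4  4  4  4
 T  0  1  2  3  3  4  4  4  4  4

4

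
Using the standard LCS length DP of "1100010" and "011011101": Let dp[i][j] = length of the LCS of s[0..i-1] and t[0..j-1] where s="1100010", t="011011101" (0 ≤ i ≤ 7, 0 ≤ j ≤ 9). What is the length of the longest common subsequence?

   ''  0  1  1  0  1  1  1  0  1
''  0  0  0  0  0  0  0  0  0  0
 1  0  0  1  1  1  1  1  1  1  1
 1  0  0  1  2  2  2  2  2  2  2
 0  0  1  1  2  3  3  3  3  3  3
 0  0  1  1  2  3  3  3  3  4  4
 0  0  1  1  2  3  3  3  3  4  4
 1  0  1  2  2  3  4  4  4  4  5
 0  0  1  2  2  3  4  4  4  5  5

5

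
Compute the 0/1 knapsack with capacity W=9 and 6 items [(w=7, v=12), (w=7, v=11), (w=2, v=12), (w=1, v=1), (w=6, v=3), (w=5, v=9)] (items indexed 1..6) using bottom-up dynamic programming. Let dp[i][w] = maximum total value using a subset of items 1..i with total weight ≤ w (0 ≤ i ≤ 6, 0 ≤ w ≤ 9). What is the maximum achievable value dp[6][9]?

i\w   0   1   2   3   4   5   6   7   8   9
  0   0   0   0   0   0   0   0   0   0   0
  1   0   0   0   0   0   0   0  12  12  12
  2   0   0   0   0   0   0   0  12  12  12
  3   0   0  12  12  12  12  12  12  12  24
  4   0   1  12  13  13  13  13  13  13  24
  5   0   1  12  13  13  13  13  13  15  24
  6   0   1  12  13  13  13  13  21  22  24

24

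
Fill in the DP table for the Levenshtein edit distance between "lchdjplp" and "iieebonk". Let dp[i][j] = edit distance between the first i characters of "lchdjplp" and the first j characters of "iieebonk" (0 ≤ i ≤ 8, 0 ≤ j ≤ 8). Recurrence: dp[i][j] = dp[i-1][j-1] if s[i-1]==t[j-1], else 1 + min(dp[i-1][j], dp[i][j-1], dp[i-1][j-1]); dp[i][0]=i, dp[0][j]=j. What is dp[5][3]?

   ''  i  i  e  e  b  o  n  k
''  0  1  2  3  4  5  6  7  8
 l  1  1  2  3  4  5  6  7  8
 c  2  2  2  3  4  5  6  7  8
 h  3  3  3  3  4  5  6  7  8
 d  4  4  4  4  4  5  6  7  8
 j  5  5  5  5  5  5  6  7  8
 p  6  6  6  6  6  6  6  7  8
 l  7  7  7  7  7  7  7  7  8
 p  8  8  8  8  8  8  8  8  8

5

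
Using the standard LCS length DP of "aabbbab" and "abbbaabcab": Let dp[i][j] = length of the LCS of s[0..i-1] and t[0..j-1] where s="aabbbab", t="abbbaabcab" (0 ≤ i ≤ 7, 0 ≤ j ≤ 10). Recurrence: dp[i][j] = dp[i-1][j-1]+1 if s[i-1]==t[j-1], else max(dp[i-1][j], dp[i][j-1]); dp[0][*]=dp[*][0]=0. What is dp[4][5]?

3

   ''  a  b  b  b  a  a  b  c  a  b
''  0  0  0  0  0  0  0  0  0  0  0
 a  0  1  1  1  1  1  1  1  1  1  1
 a  0  1  1  1  1  2  2  2  2  2  2
 b  0  1  2  2  2  2  2  3  3  3  3
 b  0  1  2  3  3  3  3  3  3  3  4
 b  0  1  2  3  4  4  4  4  4  4  4
 a  0  1  2  3  4  5  5  5  5  5  5
 b  0  1  2  3  4  5  5  6  6  6  6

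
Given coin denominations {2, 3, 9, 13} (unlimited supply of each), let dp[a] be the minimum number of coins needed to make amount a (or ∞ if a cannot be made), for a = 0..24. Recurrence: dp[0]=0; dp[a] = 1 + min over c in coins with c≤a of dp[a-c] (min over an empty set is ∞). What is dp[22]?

2

 a  0  1  2  3  4  5  6  7  8  9 10 11 12 13 14 15 16 17 18 19 20 21 22 23 24
dp  0  -  1  1  2  2  2  3  3  1  4  2  2  1  3  2  2  3  2  3  3  3  2  4  3
(- denotes ∞ / unreachable)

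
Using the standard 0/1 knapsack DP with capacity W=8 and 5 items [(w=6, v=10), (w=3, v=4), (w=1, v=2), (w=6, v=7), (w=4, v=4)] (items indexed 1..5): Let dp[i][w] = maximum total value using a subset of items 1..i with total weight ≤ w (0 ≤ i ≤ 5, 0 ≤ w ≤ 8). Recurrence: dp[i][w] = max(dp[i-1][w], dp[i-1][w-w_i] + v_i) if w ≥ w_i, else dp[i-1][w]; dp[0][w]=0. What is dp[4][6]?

10

i\w   0   1   2   3   4   5   6   7   8
  0   0   0   0   0   0   0   0   0   0
  1   0   0   0   0   0   0  10  10  10
  2   0   0   0   4   4   4  10  10  10
  3   0   2   2   4   6   6  10  12  12
  4   0   2   2   4   6   6  10  12  12
  5   0   2   2   4   6   6  10  12  12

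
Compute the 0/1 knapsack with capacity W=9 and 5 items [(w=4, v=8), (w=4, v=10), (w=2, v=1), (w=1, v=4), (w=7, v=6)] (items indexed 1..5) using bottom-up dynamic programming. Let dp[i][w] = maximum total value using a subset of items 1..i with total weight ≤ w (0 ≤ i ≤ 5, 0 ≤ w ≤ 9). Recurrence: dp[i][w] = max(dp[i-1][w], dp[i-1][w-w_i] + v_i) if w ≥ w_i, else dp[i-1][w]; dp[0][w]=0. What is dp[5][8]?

18

i\w   0   1   2   3   4   5   6   7   8   9
  0   0   0   0   0   0   0   0   0   0   0
  1   0   0   0   0   8   8   8   8   8   8
  2   0   0   0   0  10  10  10  10  18  18
  3   0   0   1   1  10  10  11  11  18  18
  4   0   4   4   5  10  14  14  15  18  22
  5   0   4   4   5  10  14  14  15  18  22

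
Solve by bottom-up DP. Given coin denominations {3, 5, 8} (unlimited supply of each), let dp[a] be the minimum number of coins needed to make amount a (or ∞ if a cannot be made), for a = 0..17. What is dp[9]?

 a  0  1  2  3  4  5  6  7  8  9 10 11 12 13 14 15 16 17
dp  0  -  -  1  -  1  2  -  1  3  2  2  4  2  3  3  2  4
(- denotes ∞ / unreachable)

3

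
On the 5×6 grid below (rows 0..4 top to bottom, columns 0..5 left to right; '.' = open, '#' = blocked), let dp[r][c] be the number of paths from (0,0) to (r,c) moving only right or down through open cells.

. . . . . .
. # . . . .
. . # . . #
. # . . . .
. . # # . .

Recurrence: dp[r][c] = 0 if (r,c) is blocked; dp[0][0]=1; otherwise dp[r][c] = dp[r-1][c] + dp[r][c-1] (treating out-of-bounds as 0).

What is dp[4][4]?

7

r\c   0   1   2   3   4   5
  0   1   1   1   1   1   1
  1   1   0   1   2   3   4
  2   1   1   0   2   5   0
  3   1   0   0   2   7   7
  4   1   1   0   0   7  14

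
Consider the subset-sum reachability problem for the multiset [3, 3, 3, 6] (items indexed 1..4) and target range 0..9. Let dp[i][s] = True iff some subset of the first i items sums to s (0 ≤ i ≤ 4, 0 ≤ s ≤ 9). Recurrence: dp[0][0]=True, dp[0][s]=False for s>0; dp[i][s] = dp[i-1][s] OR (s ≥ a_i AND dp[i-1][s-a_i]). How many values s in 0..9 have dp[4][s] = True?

i\s   0   1   2   3   4   5   6   7   8   9
  0   T   F   F   F   F   F   F   F   F   F
  1   T   F   F   T   F   F   F   F   F   F
  2   T   F   F   T   F   F   T   F   F   F
  3   T   F   F   T   F   F   T   F   F   T
  4   T   F   F   T   F   F   T   F   F   T

4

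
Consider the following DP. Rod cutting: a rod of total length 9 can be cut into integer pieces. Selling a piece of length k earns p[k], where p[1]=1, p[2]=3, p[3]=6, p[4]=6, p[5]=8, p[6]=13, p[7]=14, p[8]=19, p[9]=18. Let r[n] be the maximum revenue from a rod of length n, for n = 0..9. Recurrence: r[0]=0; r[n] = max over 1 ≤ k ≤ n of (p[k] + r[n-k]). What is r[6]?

13

   n    0    1    2    3    4    5    6    7    8    9
r[n]    0    1    3    6    7    9   13   14   19   20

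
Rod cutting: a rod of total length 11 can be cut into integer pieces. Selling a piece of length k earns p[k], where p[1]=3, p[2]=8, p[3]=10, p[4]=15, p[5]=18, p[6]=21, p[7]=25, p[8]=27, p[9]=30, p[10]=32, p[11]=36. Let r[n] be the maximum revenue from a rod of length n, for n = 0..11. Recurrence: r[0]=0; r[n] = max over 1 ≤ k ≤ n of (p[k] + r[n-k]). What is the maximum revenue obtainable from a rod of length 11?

43

   n    0    1    2    3    4    5    6    7    8    9   10   11
r[n]    0    3    8   11   16   19   24   27   32   35   40   43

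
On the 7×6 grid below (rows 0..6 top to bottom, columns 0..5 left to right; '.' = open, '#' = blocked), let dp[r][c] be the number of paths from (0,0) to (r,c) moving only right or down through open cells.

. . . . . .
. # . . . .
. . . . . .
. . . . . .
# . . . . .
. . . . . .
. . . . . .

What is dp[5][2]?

8

r\c   0   1   2   3   4   5
  0   1   1   1   1   1   1
  1   1   0   1   2   3   4
  2   1   1   2   4   7  11
  3   1   2   4   8  15  26
  4   0   2   6  14  29  55
  5   0   2   8  22  51 106
  6   0   2  10  32  83 189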